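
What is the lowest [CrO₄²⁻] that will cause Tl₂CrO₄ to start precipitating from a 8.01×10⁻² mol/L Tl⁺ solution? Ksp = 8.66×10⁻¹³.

Each salt precipitates once Q = Ksp for that salt.
Tl₂CrO₄(s) ⇌ 2 Tl⁺(aq) + CrO₄²⁻(aq)
Ksp = [Tl⁺]^2[CrO₄²⁻] = [CrO₄²⁻](8.01×10⁻²)^2
[CrO₄²⁻] = 8.66×10⁻¹³ / (8.01×10⁻²)^2 = 1.35×10⁻¹⁰
[CrO₄²⁻] = 1.35×10⁻¹⁰ mol/L

1.35×10⁻¹⁰ M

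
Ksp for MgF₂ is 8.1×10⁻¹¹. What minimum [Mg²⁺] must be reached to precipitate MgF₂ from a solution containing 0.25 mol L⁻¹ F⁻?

1.3×10⁻⁹ M

Precipitation of each salt begins when its ion product equals Ksp.
MgF₂(s) ⇌ Mg²⁺(aq) + 2 F⁻(aq)
Ksp = [Mg²⁺][F⁻]^2 = [Mg²⁺](0.25)^2
[Mg²⁺] = 8.1×10⁻¹¹ / (0.25)^2 = 1.3×10⁻⁹
[Mg²⁺] = 1.3×10⁻⁹ mol L⁻¹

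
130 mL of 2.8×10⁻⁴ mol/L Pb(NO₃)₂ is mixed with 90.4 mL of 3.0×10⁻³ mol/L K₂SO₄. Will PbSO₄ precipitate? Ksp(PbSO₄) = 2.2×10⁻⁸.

The combined volume is 220.4 mL.
[Pb²⁺] = (2.8×10⁻⁴)(130)/220.4 = 1.7×10⁻⁴ mol/L
[SO₄²⁻] = (3.0×10⁻³)(90.4)/220.4 = 1.2×10⁻³ mol/L
Q = [Pb²⁺][SO₄²⁻] = 2.0×10⁻⁷
Q = 2.0×10⁻⁷ > Ksp = 2.2×10⁻⁸, so the solution is supersaturated and PbSO₄ precipitates.

Yes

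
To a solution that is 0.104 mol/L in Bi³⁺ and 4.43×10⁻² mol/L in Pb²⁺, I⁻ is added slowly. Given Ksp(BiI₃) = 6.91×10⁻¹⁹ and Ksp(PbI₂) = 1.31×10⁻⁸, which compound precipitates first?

BiI₃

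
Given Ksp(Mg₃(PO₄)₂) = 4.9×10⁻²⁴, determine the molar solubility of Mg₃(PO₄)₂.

8.5×10⁻⁶ M

Mg₃(PO₄)₂(s) ⇌ 3 Mg²⁺(aq) + 2 PO₄³⁻(aq)
With molar solubility s: [Mg²⁺] = 3s, [PO₄³⁻] = 2s.
Ksp = [Mg²⁺]^3[PO₄³⁻]^2 = (3s)^3 · (2s)^2 = 108s^5
108s^5 = 4.9×10⁻²⁴  ⇒  s^5 = 4.5×10⁻²⁶
s = (4.5×10⁻²⁶)^(1/5) = 8.5×10⁻⁶ mol L⁻¹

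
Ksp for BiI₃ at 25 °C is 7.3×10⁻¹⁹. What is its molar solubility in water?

BiI₃(s) ⇌ Bi³⁺(aq) + 3 I⁻(aq)
With molar solubility s: [Bi³⁺] = s, [I⁻] = 3s.
Ksp = [Bi³⁺][I⁻]^3 = s · (3s)^3 = 27s^4
27s^4 = 7.3×10⁻¹⁹  ⇒  s^4 = 2.7×10⁻²⁰
s = (2.7×10⁻²⁰)^(1/4) = 1.3×10⁻⁵ mol L⁻¹

1.3×10⁻⁵ M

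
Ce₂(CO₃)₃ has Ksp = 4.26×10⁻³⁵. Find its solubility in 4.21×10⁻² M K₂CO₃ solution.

3.78×10⁻¹⁶ M

Ce₂(CO₃)₃(s) ⇌ 2 Ce³⁺(aq) + 3 CO₃²⁻(aq)
CO₃²⁻ is already present at 4.21×10⁻² M. If s mol/L of Ce₂(CO₃)₃ dissolves, [Ce³⁺] = 2s while [CO₃²⁻] ≈ 4.21×10⁻² M.
Ksp = [Ce³⁺]^2[CO₃²⁻]^3 = (2s)^2(4.21×10⁻²)^3
(2s)^2 = 4.26×10⁻³⁵ / (4.21×10⁻²)^3 = 5.71×10⁻³¹
s = 3.78×10⁻¹⁶ M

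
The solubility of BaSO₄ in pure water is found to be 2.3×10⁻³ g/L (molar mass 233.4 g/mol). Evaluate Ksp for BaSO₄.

Molar solubility s = (2.3×10⁻³ g/L) / (233.4 g/mol) = 9.854×10⁻⁶ mol/L
BaSO₄(s) ⇌ Ba²⁺(aq) + SO₄²⁻(aq)
For each mole of BaSO₄ that dissolves per liter, [Ba²⁺] = s and [SO₄²⁻] = s; let s denote this solubility.
Ksp = [Ba²⁺][SO₄²⁻] = s · s = s^2
Ksp = (9.854×10⁻⁶)^2 = 9.7×10⁻¹¹

Ksp = 9.7×10⁻¹¹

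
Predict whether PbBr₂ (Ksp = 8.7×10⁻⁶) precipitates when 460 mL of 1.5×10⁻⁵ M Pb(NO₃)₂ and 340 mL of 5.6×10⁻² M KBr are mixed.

No

The combined volume is 800 mL.
[Pb²⁺] = (1.5×10⁻⁵)(460)/800 = 8.6×10⁻⁶ M
[Br⁻] = (5.6×10⁻²)(340)/800 = 2.4×10⁻² M
Q = [Pb²⁺][Br⁻]^2 = 4.9×10⁻⁹
Q < Ksp (4.9×10⁻⁹ vs 8.7×10⁻⁶); the solution remains unsaturated and no precipitate forms.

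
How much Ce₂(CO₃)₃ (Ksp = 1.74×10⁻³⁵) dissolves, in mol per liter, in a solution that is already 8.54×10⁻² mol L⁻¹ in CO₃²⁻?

Ce₂(CO₃)₃(s) ⇌ 2 Ce³⁺(aq) + 3 CO₃²⁻(aq)
Let s be the solubility of Ce₂(CO₃)₃ here. The common ion gives [CO₃²⁻] ≈ 8.54×10⁻² mol L⁻¹, and [Ce³⁺] = 2s.
Ksp = [Ce³⁺]^2[CO₃²⁻]^3 = (2s)^2(8.54×10⁻²)^3
(2s)^2 = 1.74×10⁻³⁵ / (8.54×10⁻²)^3 = 2.79×10⁻³²
s = 8.36×10⁻¹⁷ mol L⁻¹

8.36×10⁻¹⁷ M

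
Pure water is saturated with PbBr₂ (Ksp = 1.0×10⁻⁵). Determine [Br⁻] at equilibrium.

2.7×10⁻² M

PbBr₂(s) ⇌ Pb²⁺(aq) + 2 Br⁻(aq)
With molar solubility s: [Pb²⁺] = s, [Br⁻] = 2s.
Ksp = [Pb²⁺][Br⁻]^2 = s · (2s)^2 = 4s^3 = 1.0×10⁻⁵
s = 1.4×10⁻² mol/L
[Br⁻] = 2s = 2.7×10⁻² mol/L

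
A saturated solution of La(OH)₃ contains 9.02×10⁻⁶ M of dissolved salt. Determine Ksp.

Ksp = 1.79×10⁻¹⁹

La(OH)₃(s) ⇌ La³⁺(aq) + 3 OH⁻(aq)
If s mol/L of La(OH)₃ dissolves, [La³⁺] = s and [OH⁻] = 3s.
Ksp = [La³⁺][OH⁻]^3 = s · (3s)^3 = 27s^4
Ksp = 27 × (9.02×10⁻⁶)^4 = 1.79×10⁻¹⁹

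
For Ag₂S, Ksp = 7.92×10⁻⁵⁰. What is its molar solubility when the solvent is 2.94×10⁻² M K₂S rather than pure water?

8.21×10⁻²⁵ M

Ag₂S(s) ⇌ 2 Ag⁺(aq) + S²⁻(aq)
The solution already contains S²⁻ at 2.94×10⁻² M. Let s be the molar solubility of Ag₂S.
[S²⁻] ≈ 2.94×10⁻² M (common ion dominates); [Ag⁺] = 2s.
Ksp = [Ag⁺]^2[S²⁻] = (2s)^2(2.94×10⁻²)
(2s)^2 = 7.92×10⁻⁵⁰ / (2.94×10⁻²) = 2.69×10⁻⁴⁸
s = 8.21×10⁻²⁵ M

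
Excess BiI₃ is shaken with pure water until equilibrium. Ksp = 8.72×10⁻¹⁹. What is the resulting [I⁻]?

4.02×10⁻⁵ M

BiI₃(s) ⇌ Bi³⁺(aq) + 3 I⁻(aq)
If s mol/L of BiI₃ dissolves, [Bi³⁺] = s and [I⁻] = 3s.
Ksp = [Bi³⁺][I⁻]^3 = s · (3s)^3 = 27s^4 = 8.72×10⁻¹⁹
s = 1.34×10⁻⁵ M
[I⁻] = 3s = 4.02×10⁻⁵ M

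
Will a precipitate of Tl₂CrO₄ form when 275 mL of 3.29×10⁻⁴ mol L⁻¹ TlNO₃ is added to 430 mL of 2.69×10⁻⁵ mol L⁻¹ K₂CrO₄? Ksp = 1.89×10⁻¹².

After mixing, V = 275 mL + 430 mL = 705 mL.
[Tl⁺] = (3.29×10⁻⁴)(275)/705 = 1.28×10⁻⁴ mol L⁻¹
[CrO₄²⁻] = (2.69×10⁻⁵)(430)/705 = 1.64×10⁻⁵ mol L⁻¹
Q = [Tl⁺]^2[CrO₄²⁻] = 2.70×10⁻¹³
Q = 2.70×10⁻¹³ < Ksp = 1.89×10⁻¹², so the solution is unsaturated and no precipitate forms.

No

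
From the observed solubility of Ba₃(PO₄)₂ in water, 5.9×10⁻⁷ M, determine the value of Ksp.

Ksp = 7.7×10⁻³⁰

Ba₃(PO₄)₂(s) ⇌ 3 Ba²⁺(aq) + 2 PO₄³⁻(aq)
Call the molar solubility s, so that [Ba²⁺] = 3s and [PO₄³⁻] = 2s.
Ksp = [Ba²⁺]^3[PO₄³⁻]^2 = (3s)^3 · (2s)^2 = 108s^5
Ksp = 108 × (5.9×10⁻⁷)^5 = 7.7×10⁻³⁰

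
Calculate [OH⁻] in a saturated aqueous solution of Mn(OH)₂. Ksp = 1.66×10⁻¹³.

Mn(OH)₂(s) ⇌ Mn²⁺(aq) + 2 OH⁻(aq)
For each mole of Mn(OH)₂ that dissolves per liter, [Mn²⁺] = s and [OH⁻] = 2s; let s denote this solubility.
Ksp = [Mn²⁺][OH⁻]^2 = s · (2s)^2 = 4s^3 = 1.66×10⁻¹³
s = 3.46×10⁻⁵ mol/L
[OH⁻] = 2s = 6.92×10⁻⁵ mol/L

6.92×10⁻⁵ M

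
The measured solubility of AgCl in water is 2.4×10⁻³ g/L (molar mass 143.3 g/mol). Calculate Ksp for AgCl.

s = (2.4×10⁻³ g L⁻¹)/(143.3 g mol⁻¹) = 1.675×10⁻⁵ M
AgCl(s) ⇌ Ag⁺(aq) + Cl⁻(aq)
Call the molar solubility s, so that [Ag⁺] = s and [Cl⁻] = s.
Ksp = [Ag⁺][Cl⁻] = s · s = s^2
Ksp = (1.675×10⁻⁵)^2 = 2.8×10⁻¹⁰

Ksp = 2.8×10⁻¹⁰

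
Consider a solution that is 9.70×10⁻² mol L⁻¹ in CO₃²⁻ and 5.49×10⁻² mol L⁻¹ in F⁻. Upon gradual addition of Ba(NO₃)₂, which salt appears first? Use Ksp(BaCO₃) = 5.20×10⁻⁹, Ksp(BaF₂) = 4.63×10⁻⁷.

BaCO₃

Each salt precipitates once Q = Ksp for that salt.
For BaCO₃: [Ba²⁺] = (Ksp/[CO₃²⁻]) = 5.36×10⁻⁸ mol L⁻¹
For BaF₂: [Ba²⁺] = (Ksp/[F⁻]^2) = 1.54×10⁻⁴ mol L⁻¹
Since BaCO₃ needs less Ba²⁺ to reach saturation, it precipitates first.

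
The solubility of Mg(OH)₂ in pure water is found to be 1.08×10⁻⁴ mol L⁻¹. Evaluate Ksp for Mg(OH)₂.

Mg(OH)₂(s) ⇌ Mg²⁺(aq) + 2 OH⁻(aq)
Call the molar solubility s, so that [Mg²⁺] = s and [OH⁻] = 2s.
Ksp = [Mg²⁺][OH⁻]^2 = s · (2s)^2 = 4s^3
Ksp = 4 × (1.08×10⁻⁴)^3 = 5.04×10⁻¹²

Ksp = 5.04×10⁻¹²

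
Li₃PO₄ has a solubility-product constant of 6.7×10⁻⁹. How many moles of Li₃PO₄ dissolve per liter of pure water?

Li₃PO₄(s) ⇌ 3 Li⁺(aq) + PO₄³⁻(aq)
Call the molar solubility s, so that [Li⁺] = 3s and [PO₄³⁻] = s.
Ksp = [Li⁺]^3[PO₄³⁻] = (3s)^3 · s = 27s^4
27s^4 = 6.7×10⁻⁹  ⇒  s^4 = 2.5×10⁻¹⁰
s = 4.0×10⁻³ mol/L

4.0×10⁻³ M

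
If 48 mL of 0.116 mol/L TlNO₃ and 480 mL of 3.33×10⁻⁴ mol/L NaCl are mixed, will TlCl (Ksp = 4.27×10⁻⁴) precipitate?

After mixing, V = 48 mL + 480 mL = 528 mL.
[Tl⁺] = (0.116)(48)/528 = 1.05×10⁻² mol/L
[Cl⁻] = (3.33×10⁻⁴)(480)/528 = 3.03×10⁻⁴ mol/L
Q = [Tl⁺][Cl⁻] = 3.19×10⁻⁶
Since Q (3.19×10⁻⁶) is less than Ksp (4.27×10⁻⁴), no TlCl precipitates.

No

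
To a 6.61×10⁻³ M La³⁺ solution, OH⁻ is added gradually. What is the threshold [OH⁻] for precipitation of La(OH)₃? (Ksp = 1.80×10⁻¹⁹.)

Precipitation begins when Q = Ksp.
La(OH)₃(s) ⇌ La³⁺(aq) + 3 OH⁻(aq)
Ksp = [La³⁺][OH⁻]^3 = [OH⁻]^3(6.61×10⁻³)
[OH⁻]^3 = 1.80×10⁻¹⁹ / (6.61×10⁻³) = 2.72×10⁻¹⁷
[OH⁻] = 3.01×10⁻⁶ M

3.01×10⁻⁶ M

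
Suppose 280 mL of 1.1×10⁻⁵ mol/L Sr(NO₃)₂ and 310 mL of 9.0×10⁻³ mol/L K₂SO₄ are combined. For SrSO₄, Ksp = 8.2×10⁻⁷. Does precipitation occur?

No

The combined volume is 590 mL.
[Sr²⁺] = (1.1×10⁻⁵)(280)/590 = 5.2×10⁻⁶ mol/L
[SO₄²⁻] = (9.0×10⁻³)(310)/590 = 4.7×10⁻³ mol/L
Q = [Sr²⁺][SO₄²⁻] = 2.5×10⁻⁸
Q < Ksp (2.5×10⁻⁸ vs 8.2×10⁻⁷); the solution remains unsaturated and no precipitate forms.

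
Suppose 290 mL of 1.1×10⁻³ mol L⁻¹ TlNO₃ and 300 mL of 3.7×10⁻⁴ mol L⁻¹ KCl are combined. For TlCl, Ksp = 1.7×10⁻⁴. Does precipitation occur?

Total volume after mixing = 290 + 300 = 590 mL.
[Tl⁺] = (1.1×10⁻³)(290)/590 = 5.4×10⁻⁴ mol L⁻¹
[Cl⁻] = (3.7×10⁻⁴)(300)/590 = 1.9×10⁻⁴ mol L⁻¹
Q = [Tl⁺][Cl⁻] = 1.0×10⁻⁷
Q = 1.0×10⁻⁷ < Ksp = 1.7×10⁻⁴, so the solution is unsaturated and no precipitate forms.

No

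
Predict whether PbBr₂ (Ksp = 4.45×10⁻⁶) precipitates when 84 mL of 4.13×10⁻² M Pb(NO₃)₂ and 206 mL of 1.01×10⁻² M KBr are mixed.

No

Total volume after mixing = 84 + 206 = 290 mL.
[Pb²⁺] = (4.13×10⁻²)(84)/290 = 1.20×10⁻² M
[Br⁻] = (1.01×10⁻²)(206)/290 = 7.17×10⁻³ M
Q = [Pb²⁺][Br⁻]^2 = 6.16×10⁻⁷
Q < Ksp (6.16×10⁻⁷ vs 4.45×10⁻⁶); the solution remains unsaturated and no precipitate forms.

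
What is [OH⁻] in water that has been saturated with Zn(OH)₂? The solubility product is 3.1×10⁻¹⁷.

4.0×10⁻⁶ M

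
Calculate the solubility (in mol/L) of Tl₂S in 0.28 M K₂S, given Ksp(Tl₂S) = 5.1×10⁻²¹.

6.7×10⁻¹¹ M

Tl₂S(s) ⇌ 2 Tl⁺(aq) + S²⁻(aq)
With S²⁻ already at 0.28 M and s small, take [S²⁻] ≈ 0.28 M and [Tl⁺] = 2s.
Ksp = [Tl⁺]^2[S²⁻] = (2s)^2(0.28)
(2s)^2 = 5.1×10⁻²¹ / (0.28) = 1.8×10⁻²⁰
s = 6.7×10⁻¹¹ M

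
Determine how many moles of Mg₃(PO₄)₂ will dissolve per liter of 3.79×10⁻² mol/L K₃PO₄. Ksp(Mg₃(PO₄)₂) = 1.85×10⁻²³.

Mg₃(PO₄)₂(s) ⇌ 3 Mg²⁺(aq) + 2 PO₄³⁻(aq)
With PO₄³⁻ already at 3.79×10⁻² mol/L and s small, take [PO₄³⁻] ≈ 3.79×10⁻² mol/L and [Mg²⁺] = 3s.
Ksp = [Mg²⁺]^3[PO₄³⁻]^2 = (3s)^3(3.79×10⁻²)^2
(3s)^3 = 1.85×10⁻²³ / (3.79×10⁻²)^2 = 1.29×10⁻²⁰
s = 7.81×10⁻⁸ mol/L

7.81×10⁻⁸ M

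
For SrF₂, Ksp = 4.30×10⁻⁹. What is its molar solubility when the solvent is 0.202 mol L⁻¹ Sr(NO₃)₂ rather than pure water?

7.30×10⁻⁵ M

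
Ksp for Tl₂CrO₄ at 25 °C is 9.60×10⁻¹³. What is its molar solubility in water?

6.21×10⁻⁵ M

Tl₂CrO₄(s) ⇌ 2 Tl⁺(aq) + CrO₄²⁻(aq)
With molar solubility s: [Tl⁺] = 2s, [CrO₄²⁻] = s.
Ksp = [Tl⁺]^2[CrO₄²⁻] = (2s)^2 · s = 4s^3
4s^3 = 9.60×10⁻¹³  ⇒  s^3 = 2.40×10⁻¹³
Taking the 3rd root, s = 6.21×10⁻⁵ mol/L.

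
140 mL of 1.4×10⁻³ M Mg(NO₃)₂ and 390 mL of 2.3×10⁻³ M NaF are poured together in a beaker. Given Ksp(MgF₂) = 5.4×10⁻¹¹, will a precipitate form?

Yes

After mixing, V = 140 mL + 390 mL = 530 mL.
[Mg²⁺] = (1.4×10⁻³)(140)/530 = 3.7×10⁻⁴ M
[F⁻] = (2.3×10⁻³)(390)/530 = 1.7×10⁻³ M
Q = [Mg²⁺][F⁻]^2 = 1.1×10⁻⁹
Q = 1.1×10⁻⁹ > Ksp = 5.4×10⁻¹¹, so the solution is supersaturated and MgF₂ precipitates.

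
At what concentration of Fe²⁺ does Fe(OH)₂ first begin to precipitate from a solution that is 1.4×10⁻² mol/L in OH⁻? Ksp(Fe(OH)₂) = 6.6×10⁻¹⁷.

The threshold for precipitation is Q = Ksp.
Fe(OH)₂(s) ⇌ Fe²⁺(aq) + 2 OH⁻(aq)
Ksp = [Fe²⁺][OH⁻]^2 = [Fe²⁺](1.4×10⁻²)^2
[Fe²⁺] = 6.6×10⁻¹⁷ / (1.4×10⁻²)^2 = 3.4×10⁻¹³
[Fe²⁺] = 3.4×10⁻¹³ mol/L

3.4×10⁻¹³ M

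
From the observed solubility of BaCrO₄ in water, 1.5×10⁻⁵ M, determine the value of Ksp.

Ksp = 2.3×10⁻¹⁰

BaCrO₄(s) ⇌ Ba²⁺(aq) + CrO₄²⁻(aq)
Let s be the molar solubility. Then [Ba²⁺] = s and [CrO₄²⁻] = s.
Ksp = [Ba²⁺][CrO₄²⁻] = s · s = s^2
Ksp = (1.5×10⁻⁵)^2 = 2.3×10⁻¹⁰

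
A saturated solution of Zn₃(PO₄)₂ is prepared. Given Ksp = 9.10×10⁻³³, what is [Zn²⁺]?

4.59×10⁻⁷ M

Zn₃(PO₄)₂(s) ⇌ 3 Zn²⁺(aq) + 2 PO₄³⁻(aq)
With molar solubility s: [Zn²⁺] = 3s, [PO₄³⁻] = 2s.
Ksp = [Zn²⁺]^3[PO₄³⁻]^2 = (3s)^3 · (2s)^2 = 108s^5 = 9.10×10⁻³³
s = 1.53×10⁻⁷ M
[Zn²⁺] = 3s = 4.59×10⁻⁷ M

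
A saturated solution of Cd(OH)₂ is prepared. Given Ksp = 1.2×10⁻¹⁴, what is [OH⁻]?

2.9×10⁻⁵ M

Cd(OH)₂(s) ⇌ Cd²⁺(aq) + 2 OH⁻(aq)
Call the molar solubility s, so that [Cd²⁺] = s and [OH⁻] = 2s.
Ksp = [Cd²⁺][OH⁻]^2 = s · (2s)^2 = 4s^3 = 1.2×10⁻¹⁴
s = 1.4×10⁻⁵ M
[OH⁻] = 2s = 2.9×10⁻⁵ M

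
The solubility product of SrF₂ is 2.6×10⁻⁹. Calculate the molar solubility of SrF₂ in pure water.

SrF₂(s) ⇌ Sr²⁺(aq) + 2 F⁻(aq)
If s mol/L of SrF₂ dissolves, [Sr²⁺] = s and [F⁻] = 2s.
Ksp = [Sr²⁺][F⁻]^2 = s · (2s)^2 = 4s^3
4s^3 = 2.6×10⁻⁹  ⇒  s^3 = 6.5×10⁻¹⁰
s = 8.7×10⁻⁴ mol/L

8.7×10⁻⁴ M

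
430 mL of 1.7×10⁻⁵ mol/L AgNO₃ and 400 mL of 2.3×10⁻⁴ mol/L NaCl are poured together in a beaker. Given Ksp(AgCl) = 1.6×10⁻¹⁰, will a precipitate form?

After mixing, V = 430 mL + 400 mL = 830 mL.
[Ag⁺] = (1.7×10⁻⁵)(430)/830 = 8.8×10⁻⁶ mol/L
[Cl⁻] = (2.3×10⁻⁴)(400)/830 = 1.1×10⁻⁴ mol/L
Q = [Ag⁺][Cl⁻] = 9.8×10⁻¹⁰
Q = 9.8×10⁻¹⁰ > Ksp = 1.6×10⁻¹⁰, so the solution is supersaturated and AgCl precipitates.

Yes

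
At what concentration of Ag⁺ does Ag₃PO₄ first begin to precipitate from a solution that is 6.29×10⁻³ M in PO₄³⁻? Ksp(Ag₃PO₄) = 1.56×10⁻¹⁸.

A salt starts to precipitate once the ion product Q reaches its Ksp.
Ag₃PO₄(s) ⇌ 3 Ag⁺(aq) + PO₄³⁻(aq)
Ksp = [Ag⁺]^3[PO₄³⁻] = [Ag⁺]^3(6.29×10⁻³)
[Ag⁺]^3 = 1.56×10⁻¹⁸ / (6.29×10⁻³) = 2.48×10⁻¹⁶
[Ag⁺] = 6.28×10⁻⁶ M

6.28×10⁻⁶ M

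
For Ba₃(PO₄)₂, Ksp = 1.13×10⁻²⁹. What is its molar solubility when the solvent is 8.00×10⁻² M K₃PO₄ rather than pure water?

4.03×10⁻¹⁰ M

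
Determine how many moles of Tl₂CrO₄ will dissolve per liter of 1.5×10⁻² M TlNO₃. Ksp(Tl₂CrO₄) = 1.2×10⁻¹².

5.3×10⁻⁹ M

Tl₂CrO₄(s) ⇌ 2 Tl⁺(aq) + CrO₄²⁻(aq)
Let s be the solubility of Tl₂CrO₄ here. The common ion gives [Tl⁺] ≈ 1.5×10⁻² M, and [CrO₄²⁻] = s.
Ksp = [Tl⁺]^2[CrO₄²⁻] = (1.5×10⁻²)^2s
s = 1.2×10⁻¹² / (1.5×10⁻²)^2 = 5.3×10⁻⁹
s = 5.3×10⁻⁹ M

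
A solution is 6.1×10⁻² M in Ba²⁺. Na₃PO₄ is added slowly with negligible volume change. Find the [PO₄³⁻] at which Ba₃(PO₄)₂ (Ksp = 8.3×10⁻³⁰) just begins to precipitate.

1.9×10⁻¹³ M

A salt starts to precipitate once the ion product Q reaches its Ksp.
Ba₃(PO₄)₂(s) ⇌ 3 Ba²⁺(aq) + 2 PO₄³⁻(aq)
Ksp = [Ba²⁺]^3[PO₄³⁻]^2 = [PO₄³⁻]^2(6.1×10⁻²)^3
[PO₄³⁻]^2 = 8.3×10⁻³⁰ / (6.1×10⁻²)^3 = 3.7×10⁻²⁶
[PO₄³⁻] = 1.9×10⁻¹³ M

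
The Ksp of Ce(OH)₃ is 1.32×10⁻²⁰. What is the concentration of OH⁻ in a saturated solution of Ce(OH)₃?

1.41×10⁻⁵ M

Ce(OH)₃(s) ⇌ Ce³⁺(aq) + 3 OH⁻(aq)
If s mol/L of Ce(OH)₃ dissolves, [Ce³⁺] = s and [OH⁻] = 3s.
Ksp = [Ce³⁺][OH⁻]^3 = s · (3s)^3 = 27s^4 = 1.32×10⁻²⁰
s = 4.70×10⁻⁶ M
[OH⁻] = 3s = 1.41×10⁻⁵ M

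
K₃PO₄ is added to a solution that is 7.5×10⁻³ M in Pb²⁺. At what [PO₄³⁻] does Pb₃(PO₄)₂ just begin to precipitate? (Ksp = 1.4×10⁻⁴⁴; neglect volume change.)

Each salt precipitates once Q = Ksp for that salt.
Pb₃(PO₄)₂(s) ⇌ 3 Pb²⁺(aq) + 2 PO₄³⁻(aq)
Ksp = [Pb²⁺]^3[PO₄³⁻]^2 = [PO₄³⁻]^2(7.5×10⁻³)^3
[PO₄³⁻]^2 = 1.4×10⁻⁴⁴ / (7.5×10⁻³)^3 = 3.3×10⁻³⁸
[PO₄³⁻] = 1.8×10⁻¹⁹ M

1.8×10⁻¹⁹ M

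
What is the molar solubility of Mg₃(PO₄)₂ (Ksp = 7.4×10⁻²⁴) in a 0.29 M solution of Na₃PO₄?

1.5×10⁻⁸ M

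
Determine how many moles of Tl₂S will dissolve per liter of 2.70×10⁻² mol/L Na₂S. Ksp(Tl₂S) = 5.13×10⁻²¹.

2.18×10⁻¹⁰ M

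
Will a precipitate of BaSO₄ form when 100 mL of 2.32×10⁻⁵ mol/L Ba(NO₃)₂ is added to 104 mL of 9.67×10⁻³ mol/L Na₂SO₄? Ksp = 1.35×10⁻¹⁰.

The combined volume is 204 mL.
[Ba²⁺] = (2.32×10⁻⁵)(100)/204 = 1.14×10⁻⁵ mol/L
[SO₄²⁻] = (9.67×10⁻³)(104)/204 = 4.93×10⁻³ mol/L
Q = [Ba²⁺][SO₄²⁻] = 5.61×10⁻⁸
Since Q (5.61×10⁻⁸) exceeds Ksp (1.35×10⁻¹⁰), BaSO₄ will precipitate.

Yes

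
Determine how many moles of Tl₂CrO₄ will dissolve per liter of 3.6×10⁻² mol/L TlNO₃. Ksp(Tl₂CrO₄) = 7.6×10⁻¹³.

Tl₂CrO₄(s) ⇌ 2 Tl⁺(aq) + CrO₄²⁻(aq)
The solution already contains Tl⁺ at 3.6×10⁻² mol/L. Let s be the molar solubility of Tl₂CrO₄.
[Tl⁺] ≈ 3.6×10⁻² mol/L (common ion dominates); [CrO₄²⁻] = s.
Ksp = [Tl⁺]^2[CrO₄²⁻] = (3.6×10⁻²)^2s
s = 7.6×10⁻¹³ / (3.6×10⁻²)^2 = 5.9×10⁻¹⁰
s = 5.9×10⁻¹⁰ mol/L

5.9×10⁻¹⁰ M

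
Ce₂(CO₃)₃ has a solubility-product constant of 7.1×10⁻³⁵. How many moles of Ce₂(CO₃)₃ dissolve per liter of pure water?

Ce₂(CO₃)₃(s) ⇌ 2 Ce³⁺(aq) + 3 CO₃²⁻(aq)
With molar solubility s: [Ce³⁺] = 2s, [CO₃²⁻] = 3s.
Ksp = [Ce³⁺]^2[CO₃²⁻]^3 = (2s)^2 · (3s)^3 = 108s^5
108s^5 = 7.1×10⁻³⁵  ⇒  s^5 = 6.6×10⁻³⁷
Taking the 5th root, s = 5.8×10⁻⁸ mol L⁻¹.

5.8×10⁻⁸ M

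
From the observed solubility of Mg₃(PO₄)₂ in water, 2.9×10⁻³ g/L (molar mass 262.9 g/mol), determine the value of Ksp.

s = (2.9×10⁻³ g L⁻¹)/(262.9 g mol⁻¹) = 1.103×10⁻⁵ M
Mg₃(PO₄)₂(s) ⇌ 3 Mg²⁺(aq) + 2 PO₄³⁻(aq)
Let s be the molar solubility. Then [Mg²⁺] = 3s and [PO₄³⁻] = 2s.
Ksp = [Mg²⁺]^3[PO₄³⁻]^2 = (3s)^3 · (2s)^2 = 108s^5
Ksp = 108 × (1.103×10⁻⁵)^5 = 1.8×10⁻²³

Ksp = 1.8×10⁻²³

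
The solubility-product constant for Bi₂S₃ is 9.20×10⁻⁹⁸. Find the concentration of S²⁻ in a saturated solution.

4.60×10⁻²⁰ M

Bi₂S₃(s) ⇌ 2 Bi³⁺(aq) + 3 S²⁻(aq)
If s mol/L of Bi₂S₃ dissolves, [Bi³⁺] = 2s and [S²⁻] = 3s.
Ksp = [Bi³⁺]^2[S²⁻]^3 = (2s)^2 · (3s)^3 = 108s^5 = 9.20×10⁻⁹⁸
s = 1.53×10⁻²⁰ M
[S²⁻] = 3s = 4.60×10⁻²⁰ M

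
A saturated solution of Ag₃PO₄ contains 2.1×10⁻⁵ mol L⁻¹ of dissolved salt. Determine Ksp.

Ksp = 5.3×10⁻¹⁸

Ag₃PO₄(s) ⇌ 3 Ag⁺(aq) + PO₄³⁻(aq)
If s mol/L of Ag₃PO₄ dissolves, [Ag⁺] = 3s and [PO₄³⁻] = s.
Ksp = [Ag⁺]^3[PO₄³⁻] = (3s)^3 · s = 27s^4
Ksp = 27 × (2.1×10⁻⁵)^4 = 5.3×10⁻¹⁸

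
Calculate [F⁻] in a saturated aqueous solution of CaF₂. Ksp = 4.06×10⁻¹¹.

4.33×10⁻⁴ M

CaF₂(s) ⇌ Ca²⁺(aq) + 2 F⁻(aq)
Let s be the molar solubility. Then [Ca²⁺] = s and [F⁻] = 2s.
Ksp = [Ca²⁺][F⁻]^2 = s · (2s)^2 = 4s^3 = 4.06×10⁻¹¹
s = 2.17×10⁻⁴ mol/L
[F⁻] = 2s = 4.33×10⁻⁴ mol/L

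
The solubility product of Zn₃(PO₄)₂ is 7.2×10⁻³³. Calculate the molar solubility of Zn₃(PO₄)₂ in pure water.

1.5×10⁻⁷ M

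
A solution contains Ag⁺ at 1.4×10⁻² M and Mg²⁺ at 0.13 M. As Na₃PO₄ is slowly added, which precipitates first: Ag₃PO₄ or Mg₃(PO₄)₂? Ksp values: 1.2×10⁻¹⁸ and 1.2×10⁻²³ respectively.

Precipitation begins when Q = Ksp.
For Ag₃PO₄: [PO₄³⁻] = (Ksp/[Ag⁺]^3) = 4.4×10⁻¹³ M
For Mg₃(PO₄)₂: [PO₄³⁻] = (Ksp/[Mg²⁺]^3)^(1/2) = 7.4×10⁻¹¹ M
Ag₃PO₄ requires the lower [PO₄³⁻], so it precipitates first.

Ag₃PO₄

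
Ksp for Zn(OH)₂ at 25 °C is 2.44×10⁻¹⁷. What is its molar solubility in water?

Zn(OH)₂(s) ⇌ Zn²⁺(aq) + 2 OH⁻(aq)
For each mole of Zn(OH)₂ that dissolves per liter, [Zn²⁺] = s and [OH⁻] = 2s; let s denote this solubility.
Ksp = [Zn²⁺][OH⁻]^2 = s · (2s)^2 = 4s^3
4s^3 = 2.44×10⁻¹⁷  ⇒  s^3 = 6.10×10⁻¹⁸
s = 1.83×10⁻⁶ mol L⁻¹

1.83×10⁻⁶ M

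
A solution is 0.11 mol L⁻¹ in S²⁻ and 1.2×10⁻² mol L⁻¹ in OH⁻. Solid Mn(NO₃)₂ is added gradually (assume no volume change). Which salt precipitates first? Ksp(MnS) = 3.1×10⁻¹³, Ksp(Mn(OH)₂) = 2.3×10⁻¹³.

A salt starts to precipitate once the ion product Q reaches its Ksp.
For MnS: [Mn²⁺] = (Ksp/[S²⁻]) = 2.8×10⁻¹² mol L⁻¹
For Mn(OH)₂: [Mn²⁺] = (Ksp/[OH⁻]^2) = 1.6×10⁻⁹ mol L⁻¹
Since MnS needs less Mn²⁺ to reach saturation, it precipitates first.

MnS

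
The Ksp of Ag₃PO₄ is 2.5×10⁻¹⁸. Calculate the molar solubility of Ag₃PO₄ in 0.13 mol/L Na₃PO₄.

8.9×10⁻⁷ M

Ag₃PO₄(s) ⇌ 3 Ag⁺(aq) + PO₄³⁻(aq)
With PO₄³⁻ already at 0.13 mol/L and s small, take [PO₄³⁻] ≈ 0.13 mol/L and [Ag⁺] = 3s.
Ksp = [Ag⁺]^3[PO₄³⁻] = (3s)^3(0.13)
(3s)^3 = 2.5×10⁻¹⁸ / (0.13) = 1.9×10⁻¹⁷
s = 8.9×10⁻⁷ mol/L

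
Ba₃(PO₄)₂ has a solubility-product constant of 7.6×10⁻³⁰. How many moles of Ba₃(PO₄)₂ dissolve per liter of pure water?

5.9×10⁻⁷ M

Ba₃(PO₄)₂(s) ⇌ 3 Ba²⁺(aq) + 2 PO₄³⁻(aq)
With molar solubility s: [Ba²⁺] = 3s, [PO₄³⁻] = 2s.
Ksp = [Ba²⁺]^3[PO₄³⁻]^2 = (3s)^3 · (2s)^2 = 108s^5
108s^5 = 7.6×10⁻³⁰  ⇒  s^5 = 7.0×10⁻³²
s = 5.9×10⁻⁷ M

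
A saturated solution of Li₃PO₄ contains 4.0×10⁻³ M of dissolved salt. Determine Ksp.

Li₃PO₄(s) ⇌ 3 Li⁺(aq) + PO₄³⁻(aq)
With molar solubility s: [Li⁺] = 3s, [PO₄³⁻] = s.
Ksp = [Li⁺]^3[PO₄³⁻] = (3s)^3 · s = 27s^4
Ksp = 27 × (4.0×10⁻³)^4 = 6.9×10⁻⁹

Ksp = 6.9×10⁻⁹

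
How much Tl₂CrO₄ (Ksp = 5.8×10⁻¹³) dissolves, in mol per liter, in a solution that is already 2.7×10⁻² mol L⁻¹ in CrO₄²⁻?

Tl₂CrO₄(s) ⇌ 2 Tl⁺(aq) + CrO₄²⁻(aq)
CrO₄²⁻ is already present at 2.7×10⁻² mol L⁻¹. If s mol/L of Tl₂CrO₄ dissolves, [Tl⁺] = 2s while [CrO₄²⁻] ≈ 2.7×10⁻² mol L⁻¹.
Ksp = [Tl⁺]^2[CrO₄²⁻] = (2s)^2(2.7×10⁻²)
(2s)^2 = 5.8×10⁻¹³ / (2.7×10⁻²) = 2.1×10⁻¹¹
s = 2.3×10⁻⁶ mol L⁻¹

2.3×10⁻⁶ M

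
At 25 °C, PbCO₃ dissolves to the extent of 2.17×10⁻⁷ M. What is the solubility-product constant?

PbCO₃(s) ⇌ Pb²⁺(aq) + CO₃²⁻(aq)
With molar solubility s: [Pb²⁺] = s, [CO₃²⁻] = s.
Ksp = [Pb²⁺][CO₃²⁻] = s · s = s^2
Ksp = (2.17×10⁻⁷)^2 = 4.71×10⁻¹⁴

Ksp = 4.71×10⁻¹⁴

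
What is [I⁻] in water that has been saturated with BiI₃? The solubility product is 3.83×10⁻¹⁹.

BiI₃(s) ⇌ Bi³⁺(aq) + 3 I⁻(aq)
If s mol/L of BiI₃ dissolves, [Bi³⁺] = s and [I⁻] = 3s.
Ksp = [Bi³⁺][I⁻]^3 = s · (3s)^3 = 27s^4 = 3.83×10⁻¹⁹
s = 1.09×10⁻⁵ mol/L
[I⁻] = 3s = 3.27×10⁻⁵ mol/L

3.27×10⁻⁵ M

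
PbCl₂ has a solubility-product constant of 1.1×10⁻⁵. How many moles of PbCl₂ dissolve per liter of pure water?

1.4×10⁻² M

PbCl₂(s) ⇌ Pb²⁺(aq) + 2 Cl⁻(aq)
Call the molar solubility s, so that [Pb²⁺] = s and [Cl⁻] = 2s.
Ksp = [Pb²⁺][Cl⁻]^2 = s · (2s)^2 = 4s^3
4s^3 = 1.1×10⁻⁵  ⇒  s^3 = 2.8×10⁻⁶
Taking the 3rd root, s = 1.4×10⁻² M.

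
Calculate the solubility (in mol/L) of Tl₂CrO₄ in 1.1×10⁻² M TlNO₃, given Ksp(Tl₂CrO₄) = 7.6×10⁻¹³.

Tl₂CrO₄(s) ⇌ 2 Tl⁺(aq) + CrO₄²⁻(aq)
Tl⁺ is already present at 1.1×10⁻² M. If s mol/L of Tl₂CrO₄ dissolves, [CrO₄²⁻] = s while [Tl⁺] ≈ 1.1×10⁻² M.
Ksp = [Tl⁺]^2[CrO₄²⁻] = (1.1×10⁻²)^2s
s = 7.6×10⁻¹³ / (1.1×10⁻²)^2 = 6.3×10⁻⁹
s = 6.3×10⁻⁹ M

6.3×10⁻⁹ M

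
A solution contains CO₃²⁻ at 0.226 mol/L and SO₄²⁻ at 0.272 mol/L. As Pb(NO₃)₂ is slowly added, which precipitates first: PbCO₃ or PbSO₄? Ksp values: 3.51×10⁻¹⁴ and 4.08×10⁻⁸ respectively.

PbCO₃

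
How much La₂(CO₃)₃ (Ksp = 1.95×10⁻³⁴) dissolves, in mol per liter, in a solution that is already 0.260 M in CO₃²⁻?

5.27×10⁻¹⁷ M

La₂(CO₃)₃(s) ⇌ 2 La³⁺(aq) + 3 CO₃²⁻(aq)
The solution already contains CO₃²⁻ at 0.260 M. Let s be the molar solubility of La₂(CO₃)₃.
[CO₃²⁻] ≈ 0.260 M (common ion dominates); [La³⁺] = 2s.
Ksp = [La³⁺]^2[CO₃²⁻]^3 = (2s)^2(0.260)^3
(2s)^2 = 1.95×10⁻³⁴ / (0.260)^3 = 1.11×10⁻³²
s = 5.27×10⁻¹⁷ M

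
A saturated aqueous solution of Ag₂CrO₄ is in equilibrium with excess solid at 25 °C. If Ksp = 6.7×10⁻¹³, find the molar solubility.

Ag₂CrO₄(s) ⇌ 2 Ag⁺(aq) + CrO₄²⁻(aq)
If s mol/L of Ag₂CrO₄ dissolves, [Ag⁺] = 2s and [CrO₄²⁻] = s.
Ksp = [Ag⁺]^2[CrO₄²⁻] = (2s)^2 · s = 4s^3
4s^3 = 6.7×10⁻¹³  ⇒  s^3 = 1.7×10⁻¹³
s = (1.7×10⁻¹³)^(1/3) = 5.5×10⁻⁵ M

5.5×10⁻⁵ M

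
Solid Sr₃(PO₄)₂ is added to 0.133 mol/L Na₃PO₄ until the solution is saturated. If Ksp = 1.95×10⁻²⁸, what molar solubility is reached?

7.42×10⁻¹⁰ M

Sr₃(PO₄)₂(s) ⇌ 3 Sr²⁺(aq) + 2 PO₄³⁻(aq)
With PO₄³⁻ already at 0.133 mol/L and s small, take [PO₄³⁻] ≈ 0.133 mol/L and [Sr²⁺] = 3s.
Ksp = [Sr²⁺]^3[PO₄³⁻]^2 = (3s)^3(0.133)^2
(3s)^3 = 1.95×10⁻²⁸ / (0.133)^2 = 1.10×10⁻²⁶
s = 7.42×10⁻¹⁰ mol/L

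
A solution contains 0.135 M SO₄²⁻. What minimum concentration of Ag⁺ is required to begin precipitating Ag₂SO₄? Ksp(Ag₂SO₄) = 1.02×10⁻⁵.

8.69×10⁻³ M

Precipitation of each salt begins when its ion product equals Ksp.
Ag₂SO₄(s) ⇌ 2 Ag⁺(aq) + SO₄²⁻(aq)
Ksp = [Ag⁺]^2[SO₄²⁻] = [Ag⁺]^2(0.135)
[Ag⁺]^2 = 1.02×10⁻⁵ / (0.135) = 7.56×10⁻⁵
[Ag⁺] = 8.69×10⁻³ M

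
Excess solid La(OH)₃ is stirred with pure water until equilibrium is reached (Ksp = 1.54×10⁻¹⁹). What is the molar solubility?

La(OH)₃(s) ⇌ La³⁺(aq) + 3 OH⁻(aq)
If s mol/L of La(OH)₃ dissolves, [La³⁺] = s and [OH⁻] = 3s.
Ksp = [La³⁺][OH⁻]^3 = s · (3s)^3 = 27s^4
27s^4 = 1.54×10⁻¹⁹  ⇒  s^4 = 5.70×10⁻²¹
Taking the 4th root, s = 8.69×10⁻⁶ mol L⁻¹.

8.69×10⁻⁶ M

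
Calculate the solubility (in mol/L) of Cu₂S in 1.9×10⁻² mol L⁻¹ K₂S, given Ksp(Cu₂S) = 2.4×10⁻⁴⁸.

Cu₂S(s) ⇌ 2 Cu⁺(aq) + S²⁻(aq)
The solution already contains S²⁻ at 1.9×10⁻² mol L⁻¹. Let s be the molar solubility of Cu₂S.
[S²⁻] ≈ 1.9×10⁻² mol L⁻¹ (common ion dominates); [Cu⁺] = 2s.
Ksp = [Cu⁺]^2[S²⁻] = (2s)^2(1.9×10⁻²)
(2s)^2 = 2.4×10⁻⁴⁸ / (1.9×10⁻²) = 1.3×10⁻⁴⁶
s = 5.6×10⁻²⁴ mol L⁻¹

5.6×10⁻²⁴ M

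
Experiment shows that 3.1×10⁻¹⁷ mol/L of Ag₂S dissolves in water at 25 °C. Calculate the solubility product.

Ag₂S(s) ⇌ 2 Ag⁺(aq) + S²⁻(aq)
Let s be the molar solubility. Then [Ag⁺] = 2s and [S²⁻] = s.
Ksp = [Ag⁺]^2[S²⁻] = (2s)^2 · s = 4s^3
Ksp = 4 × (3.1×10⁻¹⁷)^3 = 1.2×10⁻⁴⁹

Ksp = 1.2×10⁻⁴⁹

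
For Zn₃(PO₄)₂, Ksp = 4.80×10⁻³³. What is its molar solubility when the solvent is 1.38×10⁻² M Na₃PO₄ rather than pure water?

9.77×10⁻¹¹ M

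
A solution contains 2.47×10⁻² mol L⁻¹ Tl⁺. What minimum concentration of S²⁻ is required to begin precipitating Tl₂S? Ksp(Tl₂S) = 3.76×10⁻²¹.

6.16×10⁻¹⁸ M

Each salt precipitates once Q = Ksp for that salt.
Tl₂S(s) ⇌ 2 Tl⁺(aq) + S²⁻(aq)
Ksp = [Tl⁺]^2[S²⁻] = [S²⁻](2.47×10⁻²)^2
[S²⁻] = 3.76×10⁻²¹ / (2.47×10⁻²)^2 = 6.16×10⁻¹⁸
[S²⁻] = 6.16×10⁻¹⁸ mol L⁻¹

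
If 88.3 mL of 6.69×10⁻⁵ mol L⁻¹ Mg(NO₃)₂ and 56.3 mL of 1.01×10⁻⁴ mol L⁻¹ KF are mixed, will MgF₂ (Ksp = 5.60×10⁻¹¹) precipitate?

No

Total volume after mixing = 88.3 + 56.3 = 144.6 mL.
[Mg²⁺] = (6.69×10⁻⁵)(88.3)/144.6 = 4.09×10⁻⁵ mol L⁻¹
[F⁻] = (1.01×10⁻⁴)(56.3)/144.6 = 3.93×10⁻⁵ mol L⁻¹
Q = [Mg²⁺][F⁻]^2 = 6.32×10⁻¹⁴
Q = 6.32×10⁻¹⁴ < Ksp = 5.60×10⁻¹¹, so the solution is unsaturated and no precipitate forms.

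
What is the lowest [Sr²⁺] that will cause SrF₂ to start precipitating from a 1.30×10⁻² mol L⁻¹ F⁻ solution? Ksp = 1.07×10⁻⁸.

Each salt precipitates once Q = Ksp for that salt.
SrF₂(s) ⇌ Sr²⁺(aq) + 2 F⁻(aq)
Ksp = [Sr²⁺][F⁻]^2 = [Sr²⁺](1.30×10⁻²)^2
[Sr²⁺] = 1.07×10⁻⁸ / (1.30×10⁻²)^2 = 6.33×10⁻⁵
[Sr²⁺] = 6.33×10⁻⁵ mol L⁻¹

6.33×10⁻⁵ M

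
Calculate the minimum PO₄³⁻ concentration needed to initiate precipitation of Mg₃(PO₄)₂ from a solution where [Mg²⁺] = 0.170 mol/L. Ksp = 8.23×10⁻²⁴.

The threshold for precipitation is Q = Ksp.
Mg₃(PO₄)₂(s) ⇌ 3 Mg²⁺(aq) + 2 PO₄³⁻(aq)
Ksp = [Mg²⁺]^3[PO₄³⁻]^2 = [PO₄³⁻]^2(0.170)^3
[PO₄³⁻]^2 = 8.23×10⁻²⁴ / (0.170)^3 = 1.68×10⁻²¹
[PO₄³⁻] = 4.09×10⁻¹¹ mol/L

4.09×10⁻¹¹ M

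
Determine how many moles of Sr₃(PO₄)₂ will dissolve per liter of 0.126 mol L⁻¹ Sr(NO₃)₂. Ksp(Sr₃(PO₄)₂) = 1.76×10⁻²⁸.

Sr₃(PO₄)₂(s) ⇌ 3 Sr²⁺(aq) + 2 PO₄³⁻(aq)
The solution already contains Sr²⁺ at 0.126 mol L⁻¹. Let s be the molar solubility of Sr₃(PO₄)₂.
[Sr²⁺] ≈ 0.126 mol L⁻¹ (common ion dominates); [PO₄³⁻] = 2s.
Ksp = [Sr²⁺]^3[PO₄³⁻]^2 = (0.126)^3(2s)^2
(2s)^2 = 1.76×10⁻²⁸ / (0.126)^3 = 8.80×10⁻²⁶
s = 1.48×10⁻¹³ mol L⁻¹

1.48×10⁻¹³ M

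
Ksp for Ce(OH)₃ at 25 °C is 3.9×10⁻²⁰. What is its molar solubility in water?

Ce(OH)₃(s) ⇌ Ce³⁺(aq) + 3 OH⁻(aq)
Let s be the molar solubility. Then [Ce³⁺] = s and [OH⁻] = 3s.
Ksp = [Ce³⁺][OH⁻]^3 = s · (3s)^3 = 27s^4
27s^4 = 3.9×10⁻²⁰  ⇒  s^4 = 1.4×10⁻²¹
s = 6.2×10⁻⁶ mol/L

6.2×10⁻⁶ M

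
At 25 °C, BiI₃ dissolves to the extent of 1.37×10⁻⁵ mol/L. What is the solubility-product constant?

Ksp = 9.51×10⁻¹⁹

BiI₃(s) ⇌ Bi³⁺(aq) + 3 I⁻(aq)
Let s be the molar solubility. Then [Bi³⁺] = s and [I⁻] = 3s.
Ksp = [Bi³⁺][I⁻]^3 = s · (3s)^3 = 27s^4
Ksp = 27 × (1.37×10⁻⁵)^4 = 9.51×10⁻¹⁹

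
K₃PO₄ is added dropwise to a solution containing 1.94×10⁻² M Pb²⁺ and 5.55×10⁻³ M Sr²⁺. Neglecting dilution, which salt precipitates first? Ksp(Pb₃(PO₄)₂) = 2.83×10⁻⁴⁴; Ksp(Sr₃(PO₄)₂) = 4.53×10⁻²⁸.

Precipitation of each salt begins when its ion product equals Ksp.
For Pb₃(PO₄)₂: [PO₄³⁻] = (Ksp/[Pb²⁺]^3)^(1/2) = 6.23×10⁻²⁰ M
For Sr₃(PO₄)₂: [PO₄³⁻] = (Ksp/[Sr²⁺]^3)^(1/2) = 5.15×10⁻¹¹ M
The smaller threshold [PO₄³⁻] is reached first, so Pb₃(PO₄)₂ precipitates first.

Pb₃(PO₄)₂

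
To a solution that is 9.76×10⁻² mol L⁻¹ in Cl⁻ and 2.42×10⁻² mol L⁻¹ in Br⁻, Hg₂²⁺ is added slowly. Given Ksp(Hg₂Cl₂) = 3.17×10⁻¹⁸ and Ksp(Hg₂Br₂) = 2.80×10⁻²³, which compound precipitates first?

Hg₂Br₂

Precipitation begins when Q = Ksp.
For Hg₂Cl₂: [Hg₂²⁺] = (Ksp/[Cl⁻]^2) = 3.33×10⁻¹⁶ mol L⁻¹
For Hg₂Br₂: [Hg₂²⁺] = (Ksp/[Br⁻]^2) = 4.78×10⁻²⁰ mol L⁻¹
Since Hg₂Br₂ needs less Hg₂²⁺ to reach saturation, it precipitates first.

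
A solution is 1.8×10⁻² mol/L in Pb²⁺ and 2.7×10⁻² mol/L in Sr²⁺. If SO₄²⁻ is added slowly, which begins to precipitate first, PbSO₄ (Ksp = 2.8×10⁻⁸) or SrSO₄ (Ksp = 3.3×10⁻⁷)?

PbSO₄

A salt starts to precipitate once the ion product Q reaches its Ksp.
For PbSO₄: [SO₄²⁻] = (Ksp/[Pb²⁺]) = 1.6×10⁻⁶ mol/L
For SrSO₄: [SO₄²⁻] = (Ksp/[Sr²⁺]) = 1.2×10⁻⁵ mol/L
The smaller threshold [SO₄²⁻] is reached first, so PbSO₄ precipitates first.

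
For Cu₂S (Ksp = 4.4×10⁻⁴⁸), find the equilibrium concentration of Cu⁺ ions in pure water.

2.1×10⁻¹⁶ M

Cu₂S(s) ⇌ 2 Cu⁺(aq) + S²⁻(aq)
With molar solubility s: [Cu⁺] = 2s, [S²⁻] = s.
Ksp = [Cu⁺]^2[S²⁻] = (2s)^2 · s = 4s^3 = 4.4×10⁻⁴⁸
s = 1.0×10⁻¹⁶ M
[Cu⁺] = 2s = 2.1×10⁻¹⁶ M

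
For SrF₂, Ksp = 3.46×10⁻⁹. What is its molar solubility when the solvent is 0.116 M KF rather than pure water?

SrF₂(s) ⇌ Sr²⁺(aq) + 2 F⁻(aq)
The solution already contains F⁻ at 0.116 M. Let s be the molar solubility of SrF₂.
[F⁻] ≈ 0.116 M (common ion dominates); [Sr²⁺] = s.
Ksp = [Sr²⁺][F⁻]^2 = s(0.116)^2
s = 3.46×10⁻⁹ / (0.116)^2 = 2.57×10⁻⁷
s = 2.57×10⁻⁷ M

2.57×10⁻⁷ M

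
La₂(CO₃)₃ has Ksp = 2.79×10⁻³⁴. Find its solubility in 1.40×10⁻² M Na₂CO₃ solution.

5.04×10⁻¹⁵ M

La₂(CO₃)₃(s) ⇌ 2 La³⁺(aq) + 3 CO₃²⁻(aq)
CO₃²⁻ is already present at 1.40×10⁻² M. If s mol/L of La₂(CO₃)₃ dissolves, [La³⁺] = 2s while [CO₃²⁻] ≈ 1.40×10⁻² M.
Ksp = [La³⁺]^2[CO₃²⁻]^3 = (2s)^2(1.40×10⁻²)^3
(2s)^2 = 2.79×10⁻³⁴ / (1.40×10⁻²)^3 = 1.02×10⁻²⁸
s = 5.04×10⁻¹⁵ M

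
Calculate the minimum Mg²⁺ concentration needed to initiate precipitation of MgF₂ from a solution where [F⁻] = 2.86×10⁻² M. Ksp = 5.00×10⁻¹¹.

6.11×10⁻⁸ M

The threshold for precipitation is Q = Ksp.
MgF₂(s) ⇌ Mg²⁺(aq) + 2 F⁻(aq)
Ksp = [Mg²⁺][F⁻]^2 = [Mg²⁺](2.86×10⁻²)^2
[Mg²⁺] = 5.00×10⁻¹¹ / (2.86×10⁻²)^2 = 6.11×10⁻⁸
[Mg²⁺] = 6.11×10⁻⁸ M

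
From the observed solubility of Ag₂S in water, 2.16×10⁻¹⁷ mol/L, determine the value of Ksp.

Ksp = 4.03×10⁻⁵⁰

Ag₂S(s) ⇌ 2 Ag⁺(aq) + S²⁻(aq)
Let s be the molar solubility. Then [Ag⁺] = 2s and [S²⁻] = s.
Ksp = [Ag⁺]^2[S²⁻] = (2s)^2 · s = 4s^3
Ksp = 4 × (2.16×10⁻¹⁷)^3 = 4.03×10⁻⁵⁰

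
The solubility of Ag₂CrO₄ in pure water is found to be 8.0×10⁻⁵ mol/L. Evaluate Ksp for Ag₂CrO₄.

Ksp = 2.0×10⁻¹²

Ag₂CrO₄(s) ⇌ 2 Ag⁺(aq) + CrO₄²⁻(aq)
With molar solubility s: [Ag⁺] = 2s, [CrO₄²⁻] = s.
Ksp = [Ag⁺]^2[CrO₄²⁻] = (2s)^2 · s = 4s^3
Ksp = 4 × (8.0×10⁻⁵)^3 = 2.0×10⁻¹²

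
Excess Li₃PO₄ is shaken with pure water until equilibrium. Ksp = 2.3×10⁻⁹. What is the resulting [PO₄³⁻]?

3.0×10⁻³ M

Li₃PO₄(s) ⇌ 3 Li⁺(aq) + PO₄³⁻(aq)
Call the molar solubility s, so that [Li⁺] = 3s and [PO₄³⁻] = s.
Ksp = [Li⁺]^3[PO₄³⁻] = (3s)^3 · s = 27s^4 = 2.3×10⁻⁹
s = 3.0×10⁻³ mol/L
[PO₄³⁻] = s = 3.0×10⁻³ mol/L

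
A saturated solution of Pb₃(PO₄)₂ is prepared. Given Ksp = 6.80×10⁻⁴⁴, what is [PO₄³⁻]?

1.82×10⁻⁹ M

Pb₃(PO₄)₂(s) ⇌ 3 Pb²⁺(aq) + 2 PO₄³⁻(aq)
For each mole of Pb₃(PO₄)₂ that dissolves per liter, [Pb²⁺] = 3s and [PO₄³⁻] = 2s; let s denote this solubility.
Ksp = [Pb²⁺]^3[PO₄³⁻]^2 = (3s)^3 · (2s)^2 = 108s^5 = 6.80×10⁻⁴⁴
s = 9.12×10⁻¹⁰ mol L⁻¹
[PO₄³⁻] = 2s = 1.82×10⁻⁹ mol L⁻¹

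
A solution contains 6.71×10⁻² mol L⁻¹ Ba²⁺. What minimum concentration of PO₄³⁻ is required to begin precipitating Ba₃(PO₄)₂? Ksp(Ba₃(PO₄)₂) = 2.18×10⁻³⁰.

8.49×10⁻¹⁴ M

Precipitation begins when Q = Ksp.
Ba₃(PO₄)₂(s) ⇌ 3 Ba²⁺(aq) + 2 PO₄³⁻(aq)
Ksp = [Ba²⁺]^3[PO₄³⁻]^2 = [PO₄³⁻]^2(6.71×10⁻²)^3
[PO₄³⁻]^2 = 2.18×10⁻³⁰ / (6.71×10⁻²)^3 = 7.22×10⁻²⁷
[PO₄³⁻] = 8.49×10⁻¹⁴ mol L⁻¹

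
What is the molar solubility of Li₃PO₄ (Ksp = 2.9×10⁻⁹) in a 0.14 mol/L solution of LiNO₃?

Li₃PO₄(s) ⇌ 3 Li⁺(aq) + PO₄³⁻(aq)
Li⁺ is already present at 0.14 mol/L. If s mol/L of Li₃PO₄ dissolves, [PO₄³⁻] = s while [Li⁺] ≈ 0.14 mol/L.
Ksp = [Li⁺]^3[PO₄³⁻] = (0.14)^3s
s = 2.9×10⁻⁹ / (0.14)^3 = 1.1×10⁻⁶
s = 1.1×10⁻⁶ mol/L

1.1×10⁻⁶ M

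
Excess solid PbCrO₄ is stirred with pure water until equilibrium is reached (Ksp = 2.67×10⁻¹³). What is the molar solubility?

PbCrO₄(s) ⇌ Pb²⁺(aq) + CrO₄²⁻(aq)
Let s be the molar solubility. Then [Pb²⁺] = s and [CrO₄²⁻] = s.
Ksp = [Pb²⁺][CrO₄²⁻] = s · s = s^2
s^2 = 2.67×10⁻¹³
s = (2.67×10⁻¹³)^(1/2) = 5.17×10⁻⁷ M

5.17×10⁻⁷ M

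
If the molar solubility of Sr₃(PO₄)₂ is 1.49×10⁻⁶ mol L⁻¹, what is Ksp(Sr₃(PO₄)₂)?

Ksp = 7.93×10⁻²⁸

Sr₃(PO₄)₂(s) ⇌ 3 Sr²⁺(aq) + 2 PO₄³⁻(aq)
For each mole of Sr₃(PO₄)₂ that dissolves per liter, [Sr²⁺] = 3s and [PO₄³⁻] = 2s; let s denote this solubility.
Ksp = [Sr²⁺]^3[PO₄³⁻]^2 = (3s)^3 · (2s)^2 = 108s^5
Ksp = 108 × (1.49×10⁻⁶)^5 = 7.93×10⁻²⁸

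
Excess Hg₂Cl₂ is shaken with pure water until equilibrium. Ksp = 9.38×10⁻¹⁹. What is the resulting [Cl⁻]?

Hg₂Cl₂(s) ⇌ Hg₂²⁺(aq) + 2 Cl⁻(aq)
Let s be the molar solubility. Then [Hg₂²⁺] = s and [Cl⁻] = 2s.
Ksp = [Hg₂²⁺][Cl⁻]^2 = s · (2s)^2 = 4s^3 = 9.38×10⁻¹⁹
s = 6.17×10⁻⁷ M
[Cl⁻] = 2s = 1.23×10⁻⁶ M

1.23×10⁻⁶ M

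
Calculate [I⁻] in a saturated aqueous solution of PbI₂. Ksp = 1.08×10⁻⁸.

PbI₂(s) ⇌ Pb²⁺(aq) + 2 I⁻(aq)
If s mol/L of PbI₂ dissolves, [Pb²⁺] = s and [I⁻] = 2s.
Ksp = [Pb²⁺][I⁻]^2 = s · (2s)^2 = 4s^3 = 1.08×10⁻⁸
s = 1.39×10⁻³ mol/L
[I⁻] = 2s = 2.78×10⁻³ mol/L

2.78×10⁻³ M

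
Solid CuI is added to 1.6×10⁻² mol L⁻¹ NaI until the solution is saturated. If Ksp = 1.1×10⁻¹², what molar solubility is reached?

CuI(s) ⇌ Cu⁺(aq) + I⁻(aq)
I⁻ is already present at 1.6×10⁻² mol L⁻¹. If s mol/L of CuI dissolves, [Cu⁺] = s while [I⁻] ≈ 1.6×10⁻² mol L⁻¹.
Ksp = [Cu⁺][I⁻] = s(1.6×10⁻²)
s = 1.1×10⁻¹² / (1.6×10⁻²) = 6.9×10⁻¹¹
s = 6.9×10⁻¹¹ mol L⁻¹

6.9×10⁻¹¹ M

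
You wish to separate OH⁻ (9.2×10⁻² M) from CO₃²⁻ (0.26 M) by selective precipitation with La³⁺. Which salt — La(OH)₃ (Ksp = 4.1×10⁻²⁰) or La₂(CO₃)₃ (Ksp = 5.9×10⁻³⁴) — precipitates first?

The threshold for precipitation is Q = Ksp.
For La(OH)₃: [La³⁺] = (Ksp/[OH⁻]^3) = 5.3×10⁻¹⁷ M
For La₂(CO₃)₃: [La³⁺] = (Ksp/[CO₃²⁻]^3)^(1/2) = 1.8×10⁻¹⁶ M
Since La(OH)₃ needs less La³⁺ to reach saturation, it precipitates first.

La(OH)₃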